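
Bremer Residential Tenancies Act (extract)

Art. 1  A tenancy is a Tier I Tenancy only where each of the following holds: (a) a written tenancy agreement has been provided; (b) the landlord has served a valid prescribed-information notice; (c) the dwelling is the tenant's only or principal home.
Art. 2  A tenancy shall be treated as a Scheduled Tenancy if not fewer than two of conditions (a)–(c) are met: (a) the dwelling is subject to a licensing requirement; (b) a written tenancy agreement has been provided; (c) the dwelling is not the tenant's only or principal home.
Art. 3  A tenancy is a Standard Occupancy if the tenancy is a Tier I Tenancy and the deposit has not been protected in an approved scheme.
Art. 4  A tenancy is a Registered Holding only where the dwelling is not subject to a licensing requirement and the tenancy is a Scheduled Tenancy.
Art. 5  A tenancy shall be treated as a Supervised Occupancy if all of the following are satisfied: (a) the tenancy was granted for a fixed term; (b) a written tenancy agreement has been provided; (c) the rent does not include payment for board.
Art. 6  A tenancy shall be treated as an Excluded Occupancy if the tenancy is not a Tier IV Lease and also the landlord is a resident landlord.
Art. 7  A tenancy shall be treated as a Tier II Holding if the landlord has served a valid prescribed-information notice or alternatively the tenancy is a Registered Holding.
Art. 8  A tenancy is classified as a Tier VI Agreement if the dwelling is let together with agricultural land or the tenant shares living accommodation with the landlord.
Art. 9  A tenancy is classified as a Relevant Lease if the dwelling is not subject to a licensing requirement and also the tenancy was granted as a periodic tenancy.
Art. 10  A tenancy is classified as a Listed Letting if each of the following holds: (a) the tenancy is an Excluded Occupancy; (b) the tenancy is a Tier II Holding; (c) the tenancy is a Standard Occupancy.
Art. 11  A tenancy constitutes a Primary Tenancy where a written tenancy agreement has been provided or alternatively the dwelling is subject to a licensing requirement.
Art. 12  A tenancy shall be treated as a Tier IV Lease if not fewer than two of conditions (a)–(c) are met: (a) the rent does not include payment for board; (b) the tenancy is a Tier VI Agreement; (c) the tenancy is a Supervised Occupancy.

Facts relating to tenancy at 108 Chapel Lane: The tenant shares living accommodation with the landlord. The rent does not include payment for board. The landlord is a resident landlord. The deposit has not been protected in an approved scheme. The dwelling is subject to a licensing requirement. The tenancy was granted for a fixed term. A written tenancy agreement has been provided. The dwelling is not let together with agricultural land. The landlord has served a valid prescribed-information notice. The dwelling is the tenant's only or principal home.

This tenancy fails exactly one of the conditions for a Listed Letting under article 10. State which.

article 8 — Tier VI Agreement: [the dwelling is let together with agricultural land? no] OR [the tenant shares living accommodation with the landlord? yes] → satisfied.
article 5 — Supervised Occupancy: [the tenancy was granted for a fixed term? yes] AND [a written tenancy agreement has been provided? yes] AND [the rent does not include payment for board? yes] → satisfied.
article 12 — Tier IV Lease: the rent does not include payment for board? yes; Tier VI Agreement (article 8)? yes; Supervised Occupancy (article 5)? yes — 3 of 3 hold (need ≥2) → satisfied.
article 6 — Excluded Occupancy: [not a Tier IV Lease (article 12)? no] AND [the landlord is a resident landlord? yes] → not satisfied.
article 2 — Scheduled Tenancy: the dwelling is subject to a licensing requirement? yes; a written tenancy agreement has been provided? yes; the dwelling is not the tenant's only or principal home? no — 2 of 3 hold (need ≥2) → satisfied.
article 4 — Registered Holding: [the dwelling is not subject to a licensing requirement? no] AND [Scheduled Tenancy (article 2)? yes] → not satisfied.
article 7 — Tier II Holding: [the landlord has served a valid prescribed-information notice? yes] OR [Registered Holding (article 4)? no] → satisfied.
article 1 — Tier I Tenancy: [a written tenancy agreement has been provided? yes] AND [the landlord has served a valid prescribed-information notice? yes] AND [the dwelling is the tenant's only or principal home? yes] → satisfied.
article 3 — Standard Occupancy: [Tier I Tenancy (article 1)? yes] AND [the deposit has not been protected in an approved scheme? yes] → satisfied.
article 10 — Listed Letting: [Excluded Occupancy (article 6)? no] AND [Tier II Holding (article 7)? yes] AND [Standard Occupancy (article 3)? yes] → not satisfied.

Excluded Occupancy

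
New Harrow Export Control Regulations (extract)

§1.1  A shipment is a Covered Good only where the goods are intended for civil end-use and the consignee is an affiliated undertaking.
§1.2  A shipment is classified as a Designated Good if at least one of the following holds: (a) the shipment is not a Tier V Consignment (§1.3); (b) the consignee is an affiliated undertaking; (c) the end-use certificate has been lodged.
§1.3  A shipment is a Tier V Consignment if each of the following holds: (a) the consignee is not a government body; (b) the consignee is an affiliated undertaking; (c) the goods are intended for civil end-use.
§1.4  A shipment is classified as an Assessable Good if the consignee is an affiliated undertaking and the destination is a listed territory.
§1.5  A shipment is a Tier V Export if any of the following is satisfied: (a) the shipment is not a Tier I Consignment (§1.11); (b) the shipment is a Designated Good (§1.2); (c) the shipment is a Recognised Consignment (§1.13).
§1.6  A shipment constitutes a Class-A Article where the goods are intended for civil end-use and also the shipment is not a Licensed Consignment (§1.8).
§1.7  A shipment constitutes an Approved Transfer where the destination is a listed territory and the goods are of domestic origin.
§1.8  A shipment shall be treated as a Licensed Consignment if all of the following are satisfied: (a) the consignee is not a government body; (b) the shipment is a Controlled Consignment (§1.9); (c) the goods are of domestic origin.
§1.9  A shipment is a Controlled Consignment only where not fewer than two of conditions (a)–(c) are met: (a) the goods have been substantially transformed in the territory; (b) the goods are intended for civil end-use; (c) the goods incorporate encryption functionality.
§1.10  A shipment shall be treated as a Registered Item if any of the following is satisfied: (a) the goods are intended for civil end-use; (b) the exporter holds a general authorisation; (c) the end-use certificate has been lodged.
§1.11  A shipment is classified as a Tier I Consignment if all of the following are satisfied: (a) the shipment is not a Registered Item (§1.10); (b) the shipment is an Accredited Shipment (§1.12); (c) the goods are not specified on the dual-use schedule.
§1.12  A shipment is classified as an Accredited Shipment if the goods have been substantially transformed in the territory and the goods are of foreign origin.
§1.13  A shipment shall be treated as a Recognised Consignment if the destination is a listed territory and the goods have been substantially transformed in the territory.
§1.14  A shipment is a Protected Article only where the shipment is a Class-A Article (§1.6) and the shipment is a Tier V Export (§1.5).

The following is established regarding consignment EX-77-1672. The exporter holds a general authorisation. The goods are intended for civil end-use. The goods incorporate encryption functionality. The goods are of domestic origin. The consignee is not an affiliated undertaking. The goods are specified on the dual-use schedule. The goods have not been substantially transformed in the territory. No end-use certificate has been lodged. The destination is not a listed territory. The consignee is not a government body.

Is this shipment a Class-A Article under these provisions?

No

§1.9 — Controlled Consignment: the goods have been substantially transformed in the territory? no; the goods are intended for civil end-use? yes; the goods incorporate encryption functionality? yes — 2 of 3 hold (need ≥2) → satisfied.
§1.8 — Licensed Consignment: [the consignee is not a government body? yes] AND [Controlled Consignment (§1.9)? yes] AND [the goods are of domestic origin? yes] → satisfied.
§1.6 — Class-A Article: [the goods are intended for civil end-use? yes] AND [not a Licensed Consignment (§1.8)? no] → not satisfied.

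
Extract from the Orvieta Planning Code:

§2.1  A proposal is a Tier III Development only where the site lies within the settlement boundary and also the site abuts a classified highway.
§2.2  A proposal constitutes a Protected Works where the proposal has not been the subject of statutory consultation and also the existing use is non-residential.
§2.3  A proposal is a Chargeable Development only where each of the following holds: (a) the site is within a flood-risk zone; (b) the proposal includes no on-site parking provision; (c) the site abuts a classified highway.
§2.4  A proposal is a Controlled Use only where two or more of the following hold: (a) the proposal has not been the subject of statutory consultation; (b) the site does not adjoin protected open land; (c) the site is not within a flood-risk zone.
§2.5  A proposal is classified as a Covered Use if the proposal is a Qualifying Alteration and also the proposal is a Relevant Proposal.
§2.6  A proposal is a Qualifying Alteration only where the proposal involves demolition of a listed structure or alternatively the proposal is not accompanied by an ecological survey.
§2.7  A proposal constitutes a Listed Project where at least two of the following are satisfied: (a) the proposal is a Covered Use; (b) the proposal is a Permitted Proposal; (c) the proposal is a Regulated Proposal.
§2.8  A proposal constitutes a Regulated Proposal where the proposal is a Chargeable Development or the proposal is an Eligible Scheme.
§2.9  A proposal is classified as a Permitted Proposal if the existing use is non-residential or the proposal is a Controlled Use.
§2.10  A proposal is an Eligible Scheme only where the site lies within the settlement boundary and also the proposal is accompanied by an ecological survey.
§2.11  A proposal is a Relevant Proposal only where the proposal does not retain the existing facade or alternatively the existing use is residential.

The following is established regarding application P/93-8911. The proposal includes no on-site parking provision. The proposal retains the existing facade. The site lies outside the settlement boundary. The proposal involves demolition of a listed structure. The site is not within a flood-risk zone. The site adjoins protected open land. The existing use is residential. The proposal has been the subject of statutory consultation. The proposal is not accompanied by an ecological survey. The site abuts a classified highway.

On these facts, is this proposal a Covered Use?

Yes

Under §2.6: the proposal involves demolition of a listed structure? yes; or the proposal is not accompanied by an ecological survey? yes. So the proposal is a Qualifying Alteration.
Under §2.11: the proposal does not retain the existing facade? no; or the existing use is residential? yes. So the proposal is a Relevant Proposal.
Under §2.5: Qualifying Alteration (§2.6)? yes; and Relevant Proposal (§2.11)? yes. So the proposal is a Covered Use.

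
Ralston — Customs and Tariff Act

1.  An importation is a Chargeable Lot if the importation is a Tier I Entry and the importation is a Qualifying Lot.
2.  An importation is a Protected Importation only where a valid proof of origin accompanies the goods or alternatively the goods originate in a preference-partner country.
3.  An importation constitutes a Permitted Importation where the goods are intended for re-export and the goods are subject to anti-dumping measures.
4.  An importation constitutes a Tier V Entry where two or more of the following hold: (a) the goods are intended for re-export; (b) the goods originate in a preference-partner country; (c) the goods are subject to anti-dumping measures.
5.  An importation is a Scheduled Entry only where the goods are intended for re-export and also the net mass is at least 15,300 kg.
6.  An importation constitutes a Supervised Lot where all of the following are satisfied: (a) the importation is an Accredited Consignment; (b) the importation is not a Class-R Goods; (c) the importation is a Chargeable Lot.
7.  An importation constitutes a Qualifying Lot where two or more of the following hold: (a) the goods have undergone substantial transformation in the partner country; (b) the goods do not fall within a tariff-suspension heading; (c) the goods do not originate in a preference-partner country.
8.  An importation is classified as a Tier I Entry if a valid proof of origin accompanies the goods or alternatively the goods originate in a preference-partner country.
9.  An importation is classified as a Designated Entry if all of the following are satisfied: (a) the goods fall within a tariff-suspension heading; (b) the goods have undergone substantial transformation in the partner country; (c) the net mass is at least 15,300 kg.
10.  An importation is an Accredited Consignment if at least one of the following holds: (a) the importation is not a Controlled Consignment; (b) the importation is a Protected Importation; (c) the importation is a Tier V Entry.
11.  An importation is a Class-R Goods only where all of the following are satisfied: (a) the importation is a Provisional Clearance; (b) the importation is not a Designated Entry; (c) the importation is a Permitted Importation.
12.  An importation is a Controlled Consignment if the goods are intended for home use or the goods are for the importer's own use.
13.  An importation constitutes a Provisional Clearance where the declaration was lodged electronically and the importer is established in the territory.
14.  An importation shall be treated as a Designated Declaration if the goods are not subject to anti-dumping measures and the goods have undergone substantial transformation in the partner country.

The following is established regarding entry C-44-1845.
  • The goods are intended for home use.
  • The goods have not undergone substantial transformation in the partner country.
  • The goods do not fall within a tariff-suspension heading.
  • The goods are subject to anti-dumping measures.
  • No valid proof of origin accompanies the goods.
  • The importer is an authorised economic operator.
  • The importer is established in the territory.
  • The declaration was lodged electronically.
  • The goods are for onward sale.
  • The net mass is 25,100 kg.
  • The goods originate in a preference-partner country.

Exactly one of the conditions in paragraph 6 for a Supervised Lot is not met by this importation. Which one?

paragraph 12 — Controlled Consignment: [the goods are intended for home use? yes] OR [the goods are for the importer's own use? no] → satisfied.
paragraph 2 — Protected Importation: [a valid proof of origin accompanies the goods? no] OR [the goods originate in a preference-partner country? yes] → satisfied.
paragraph 4 — Tier V Entry: the goods are intended for re-export? no; the goods originate in a preference-partner country? yes; the goods are subject to anti-dumping measures? yes — 2 of 3 hold (need ≥2) → satisfied.
paragraph 10 — Accredited Consignment: [not a Controlled Consignment (paragraph 12)? no] OR [Protected Importation (paragraph 2)? yes] OR [Tier V Entry (paragraph 4)? yes] → satisfied.
paragraph 13 — Provisional Clearance: [the declaration was lodged electronically? yes] AND [the importer is established in the territory? yes] → satisfied.
paragraph 9 — Designated Entry: [the goods fall within a tariff-suspension heading? no] AND [the goods have undergone substantial transformation in the partner country? no] AND [net mass: 25,100 kg ≥ 15,300 kg? yes] → not satisfied.
paragraph 3 — Permitted Importation: [the goods are intended for re-export? no] AND [the goods are subject to anti-dumping measures? yes] → not satisfied.
paragraph 11 — Class-R Goods: [Provisional Clearance (paragraph 13)? yes] AND [not a Designated Entry (paragraph 9)? yes] AND [Permitted Importation (paragraph 3)? no] → not satisfied.
paragraph 8 — Tier I Entry: [a valid proof of origin accompanies the goods? no] OR [the goods originate in a preference-partner country? yes] → satisfied.
paragraph 7 — Qualifying Lot: the goods have undergone substantial transformation in the partner country? no; the goods do not fall within a tariff-suspension heading? yes; the goods do not originate in a preference-partner country? no — 1 of 3 hold (need ≥2) → not satisfied.
paragraph 1 — Chargeable Lot: [Tier I Entry (paragraph 8)? yes] AND [Qualifying Lot (paragraph 7)? no] → not satisfied.
paragraph 6 — Supervised Lot: [Accredited Consignment (paragraph 10)? yes] AND [not a Class-R Goods (paragraph 11)? yes] AND [Chargeable Lot (paragraph 1)? no] → not satisfied.

Chargeable Lot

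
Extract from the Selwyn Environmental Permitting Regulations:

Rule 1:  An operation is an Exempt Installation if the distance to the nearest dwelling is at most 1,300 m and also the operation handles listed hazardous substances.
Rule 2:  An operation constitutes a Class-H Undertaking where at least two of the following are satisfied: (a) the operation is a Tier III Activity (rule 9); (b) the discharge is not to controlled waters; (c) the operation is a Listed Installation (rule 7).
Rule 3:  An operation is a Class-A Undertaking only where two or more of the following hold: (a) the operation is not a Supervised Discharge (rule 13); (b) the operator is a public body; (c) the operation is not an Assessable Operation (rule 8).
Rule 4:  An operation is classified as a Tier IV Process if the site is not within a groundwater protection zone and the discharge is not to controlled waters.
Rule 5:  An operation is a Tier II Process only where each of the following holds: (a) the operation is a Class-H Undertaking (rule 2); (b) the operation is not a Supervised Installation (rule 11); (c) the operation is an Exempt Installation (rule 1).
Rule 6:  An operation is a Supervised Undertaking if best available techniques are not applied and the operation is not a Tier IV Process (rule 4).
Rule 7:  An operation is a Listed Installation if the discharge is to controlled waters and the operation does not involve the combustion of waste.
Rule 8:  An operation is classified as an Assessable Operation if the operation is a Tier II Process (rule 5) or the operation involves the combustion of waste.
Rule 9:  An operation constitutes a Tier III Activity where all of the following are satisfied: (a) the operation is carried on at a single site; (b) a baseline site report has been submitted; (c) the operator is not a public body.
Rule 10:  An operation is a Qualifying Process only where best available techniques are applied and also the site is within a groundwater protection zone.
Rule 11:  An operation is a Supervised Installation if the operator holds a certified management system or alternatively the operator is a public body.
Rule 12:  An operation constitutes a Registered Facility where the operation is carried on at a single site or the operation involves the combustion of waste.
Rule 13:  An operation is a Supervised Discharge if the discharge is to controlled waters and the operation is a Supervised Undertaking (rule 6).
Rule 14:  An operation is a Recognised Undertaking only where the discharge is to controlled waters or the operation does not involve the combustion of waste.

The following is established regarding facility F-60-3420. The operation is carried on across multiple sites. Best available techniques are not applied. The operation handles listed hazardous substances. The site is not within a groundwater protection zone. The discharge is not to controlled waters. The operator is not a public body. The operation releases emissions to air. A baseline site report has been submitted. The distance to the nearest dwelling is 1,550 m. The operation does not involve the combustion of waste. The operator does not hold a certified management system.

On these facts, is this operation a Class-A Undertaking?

Yes

Under rule 4: the site is not within a groundwater protection zone? yes; and the discharge is not to controlled waters? yes. So the operation is a Tier IV Process.
Under rule 6: best available techniques are not applied? yes; and not a Tier IV Process (rule 4)? no. So the operation is not a Supervised Undertaking.
Under rule 13: the discharge is to controlled waters? no; and Supervised Undertaking (rule 6)? no. So the operation is not a Supervised Discharge.
Under rule 9: the operation is carried on at a single site? no; and a baseline site report has been submitted? yes; and the operator is not a public body? yes. So the operation is not a Tier III Activity.
Under rule 7: the discharge is to controlled waters? no; and the operation does not involve the combustion of waste? yes. So the operation is not a Listed Installation.
Under rule 2: Tier III Activity (rule 9)? no; the discharge is not to controlled waters? yes; Listed Installation (rule 7)? no — 1 of 3 hold (need ≥2) → not satisfied.
Under rule 11: the operator holds a certified management system? no; or the operator is a public body? no. So the operation is not a Supervised Installation.
Under rule 1: distance to the nearest dwelling: 1,550 m ≤ 1,300 m? no; and the operation handles listed hazardous substances? yes. So the operation is not an Exempt Installation.
Under rule 5: Class-H Undertaking (rule 2)? no; and not a Supervised Installation (rule 11)? yes; and Exempt Installation (rule 1)? no. So the operation is not a Tier II Process.
Under rule 8: Tier II Process (rule 5)? no; or the operation involves the combustion of waste? no. So the operation is not an Assessable Operation.
Under rule 3: not a Supervised Discharge (rule 13)? yes; the operator is a public body? no; not an Assessable Operation (rule 8)? yes — 2 of 3 hold (need ≥2) → satisfied.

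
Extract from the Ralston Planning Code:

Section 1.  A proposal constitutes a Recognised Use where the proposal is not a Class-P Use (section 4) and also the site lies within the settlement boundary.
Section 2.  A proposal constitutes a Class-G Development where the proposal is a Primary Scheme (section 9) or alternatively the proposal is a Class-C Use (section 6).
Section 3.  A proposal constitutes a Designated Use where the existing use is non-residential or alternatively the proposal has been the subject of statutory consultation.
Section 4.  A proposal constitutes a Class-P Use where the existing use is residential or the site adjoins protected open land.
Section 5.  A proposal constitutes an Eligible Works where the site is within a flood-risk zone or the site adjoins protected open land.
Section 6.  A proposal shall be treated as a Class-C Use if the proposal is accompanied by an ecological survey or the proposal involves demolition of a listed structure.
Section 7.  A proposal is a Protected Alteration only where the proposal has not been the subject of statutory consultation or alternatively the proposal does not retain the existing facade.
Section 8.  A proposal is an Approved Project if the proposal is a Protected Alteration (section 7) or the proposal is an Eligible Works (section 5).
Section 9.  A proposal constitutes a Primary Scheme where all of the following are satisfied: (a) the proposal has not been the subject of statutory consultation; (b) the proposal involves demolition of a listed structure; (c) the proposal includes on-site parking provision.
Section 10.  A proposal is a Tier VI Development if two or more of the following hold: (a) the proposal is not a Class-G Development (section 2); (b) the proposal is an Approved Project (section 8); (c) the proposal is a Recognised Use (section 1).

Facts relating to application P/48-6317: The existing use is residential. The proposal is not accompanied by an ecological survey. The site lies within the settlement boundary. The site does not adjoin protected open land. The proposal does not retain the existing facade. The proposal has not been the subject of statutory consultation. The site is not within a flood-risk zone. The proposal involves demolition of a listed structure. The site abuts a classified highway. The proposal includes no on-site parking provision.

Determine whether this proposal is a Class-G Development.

section 9 — Primary Scheme: [the proposal has not been the subject of statutory consultation? yes] AND [the proposal involves demolition of a listed structure? yes] AND [the proposal includes on-site parking provision? no] → not satisfied.
section 6 — Class-C Use: [the proposal is accompanied by an ecological survey? no] OR [the proposal involves demolition of a listed structure? yes] → satisfied.
section 2 — Class-G Development: [Primary Scheme (section 9)? no] OR [Class-C Use (section 6)? yes] → satisfied.

Yes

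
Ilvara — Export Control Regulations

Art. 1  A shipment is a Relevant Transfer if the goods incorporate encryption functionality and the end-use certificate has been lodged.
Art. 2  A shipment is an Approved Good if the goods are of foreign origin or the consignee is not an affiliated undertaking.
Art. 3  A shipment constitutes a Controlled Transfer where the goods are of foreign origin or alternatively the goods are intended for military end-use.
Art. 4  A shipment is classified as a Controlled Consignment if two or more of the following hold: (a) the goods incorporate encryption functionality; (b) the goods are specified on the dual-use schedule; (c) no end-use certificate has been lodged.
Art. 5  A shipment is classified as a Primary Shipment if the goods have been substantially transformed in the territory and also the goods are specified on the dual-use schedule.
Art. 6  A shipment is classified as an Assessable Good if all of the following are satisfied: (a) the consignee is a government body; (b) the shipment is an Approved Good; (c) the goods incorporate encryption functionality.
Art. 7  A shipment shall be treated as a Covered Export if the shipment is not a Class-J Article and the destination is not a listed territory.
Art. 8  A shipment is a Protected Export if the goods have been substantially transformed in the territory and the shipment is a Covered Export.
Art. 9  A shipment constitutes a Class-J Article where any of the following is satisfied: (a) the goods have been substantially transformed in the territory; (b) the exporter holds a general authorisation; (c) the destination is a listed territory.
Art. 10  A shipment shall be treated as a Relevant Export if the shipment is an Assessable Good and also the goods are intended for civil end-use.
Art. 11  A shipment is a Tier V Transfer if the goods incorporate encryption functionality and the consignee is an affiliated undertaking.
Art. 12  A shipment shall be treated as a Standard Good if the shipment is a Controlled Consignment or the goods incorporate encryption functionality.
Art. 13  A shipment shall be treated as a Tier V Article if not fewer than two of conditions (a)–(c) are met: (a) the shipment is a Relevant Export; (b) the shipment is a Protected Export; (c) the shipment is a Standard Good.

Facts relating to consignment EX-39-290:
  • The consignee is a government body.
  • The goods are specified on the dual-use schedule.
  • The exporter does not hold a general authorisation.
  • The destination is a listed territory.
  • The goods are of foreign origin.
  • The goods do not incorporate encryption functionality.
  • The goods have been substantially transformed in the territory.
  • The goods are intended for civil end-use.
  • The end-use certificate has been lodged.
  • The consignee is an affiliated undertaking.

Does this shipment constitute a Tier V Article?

article 2 — Approved Good: [the goods are of foreign origin? yes] OR [the consignee is not an affiliated undertaking? no] → satisfied.
article 6 — Assessable Good: [the consignee is a government body? yes] AND [Approved Good (article 2)? yes] AND [the goods incorporate encryption functionality? no] → not satisfied.
article 10 — Relevant Export: [Assessable Good (article 6)? no] AND [the goods are intended for civil end-use? yes] → not satisfied.
article 9 — Class-J Article: [the goods have been substantially transformed in the territory? yes] OR [the exporter holds a general authorisation? no] OR [the destination is a listed territory? yes] → satisfied.
article 7 — Covered Export: [not a Class-J Article (article 9)? no] AND [the destination is not a listed territory? no] → not satisfied.
article 8 — Protected Export: [the goods have been substantially transformed in the territory? yes] AND [Covered Export (article 7)? no] → not satisfied.
article 4 — Controlled Consignment: the goods incorporate encryption functionality? no; the goods are specified on the dual-use schedule? yes; no end-use certificate has been lodged? no — 1 of 3 hold (need ≥2) → not satisfied.
article 12 — Standard Good: [Controlled Consignment (article 4)? no] OR [the goods incorporate encryption functionality? no] → not satisfied.
article 13 — Tier V Article: Relevant Export (article 10)? no; Protected Export (article 8)? no; Standard Good (article 12)? no — 0 of 3 hold (need ≥2) → not satisfied.

No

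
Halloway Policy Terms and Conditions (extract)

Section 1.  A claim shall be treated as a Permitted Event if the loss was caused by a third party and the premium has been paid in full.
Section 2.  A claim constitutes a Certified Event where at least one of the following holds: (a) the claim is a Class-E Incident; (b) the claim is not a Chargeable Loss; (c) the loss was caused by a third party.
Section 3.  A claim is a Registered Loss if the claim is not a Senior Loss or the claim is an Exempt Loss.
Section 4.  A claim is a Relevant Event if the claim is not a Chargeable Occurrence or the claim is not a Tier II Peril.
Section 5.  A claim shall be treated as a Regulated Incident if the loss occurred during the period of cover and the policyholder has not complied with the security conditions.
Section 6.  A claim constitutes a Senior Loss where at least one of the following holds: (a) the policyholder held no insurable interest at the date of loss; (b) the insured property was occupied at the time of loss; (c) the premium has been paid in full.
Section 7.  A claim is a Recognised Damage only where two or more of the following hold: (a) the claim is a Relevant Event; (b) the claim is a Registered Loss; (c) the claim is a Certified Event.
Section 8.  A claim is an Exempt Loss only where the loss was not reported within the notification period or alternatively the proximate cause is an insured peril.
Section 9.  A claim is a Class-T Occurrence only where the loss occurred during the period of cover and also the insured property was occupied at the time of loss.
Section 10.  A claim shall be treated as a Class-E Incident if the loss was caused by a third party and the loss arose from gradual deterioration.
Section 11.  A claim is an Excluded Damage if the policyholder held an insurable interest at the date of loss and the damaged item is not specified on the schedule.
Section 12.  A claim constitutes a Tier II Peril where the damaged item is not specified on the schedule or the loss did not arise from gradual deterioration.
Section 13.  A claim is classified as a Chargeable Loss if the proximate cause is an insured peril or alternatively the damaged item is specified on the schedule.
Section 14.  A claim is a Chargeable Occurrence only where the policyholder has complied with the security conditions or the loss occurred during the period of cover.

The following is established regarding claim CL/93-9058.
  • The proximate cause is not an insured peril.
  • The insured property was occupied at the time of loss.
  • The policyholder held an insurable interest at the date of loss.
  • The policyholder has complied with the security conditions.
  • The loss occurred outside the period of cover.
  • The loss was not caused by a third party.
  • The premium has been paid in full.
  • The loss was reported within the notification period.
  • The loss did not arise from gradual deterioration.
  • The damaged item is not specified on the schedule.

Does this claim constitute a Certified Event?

Yes

section 10 — Class-E Incident: [the loss was caused by a third party? no] AND [the loss arose from gradual deterioration? no] → not satisfied.
section 13 — Chargeable Loss: [the proximate cause is an insured peril? no] OR [the damaged item is specified on the schedule? no] → not satisfied.
section 2 — Certified Event: [Class-E Incident (section 10)? no] OR [not a Chargeable Loss (section 13)? yes] OR [the loss was caused by a third party? no] → satisfied.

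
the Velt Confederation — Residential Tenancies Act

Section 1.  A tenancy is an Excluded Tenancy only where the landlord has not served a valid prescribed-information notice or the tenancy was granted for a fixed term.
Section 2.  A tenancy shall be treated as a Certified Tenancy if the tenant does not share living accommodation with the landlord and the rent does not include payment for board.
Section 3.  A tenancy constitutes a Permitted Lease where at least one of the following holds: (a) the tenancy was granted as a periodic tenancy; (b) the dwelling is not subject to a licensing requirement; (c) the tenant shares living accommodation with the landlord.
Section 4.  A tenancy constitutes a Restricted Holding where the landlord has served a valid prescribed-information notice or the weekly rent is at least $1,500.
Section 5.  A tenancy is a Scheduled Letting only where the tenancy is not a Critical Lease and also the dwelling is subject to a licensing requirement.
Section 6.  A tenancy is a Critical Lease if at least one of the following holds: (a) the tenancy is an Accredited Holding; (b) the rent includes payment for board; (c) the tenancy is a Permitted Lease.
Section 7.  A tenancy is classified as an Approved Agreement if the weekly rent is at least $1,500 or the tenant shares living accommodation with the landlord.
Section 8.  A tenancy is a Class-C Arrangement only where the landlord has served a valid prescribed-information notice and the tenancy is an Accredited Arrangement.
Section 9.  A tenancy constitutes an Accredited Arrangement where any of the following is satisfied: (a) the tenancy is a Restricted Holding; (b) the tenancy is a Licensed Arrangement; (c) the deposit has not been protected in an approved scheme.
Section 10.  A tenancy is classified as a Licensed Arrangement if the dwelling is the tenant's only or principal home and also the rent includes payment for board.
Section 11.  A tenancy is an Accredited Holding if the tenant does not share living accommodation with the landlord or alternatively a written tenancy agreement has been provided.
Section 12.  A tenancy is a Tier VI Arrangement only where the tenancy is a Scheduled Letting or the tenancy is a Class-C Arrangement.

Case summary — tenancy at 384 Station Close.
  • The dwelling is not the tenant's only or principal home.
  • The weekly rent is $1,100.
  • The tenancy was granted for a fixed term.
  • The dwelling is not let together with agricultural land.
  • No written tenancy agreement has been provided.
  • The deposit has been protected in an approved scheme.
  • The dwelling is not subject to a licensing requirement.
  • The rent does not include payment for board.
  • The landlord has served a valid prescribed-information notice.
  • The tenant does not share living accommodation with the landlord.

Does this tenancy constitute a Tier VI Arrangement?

Under section 11: the tenant does not share living accommodation with the landlord? yes; or a written tenancy agreement has been provided? no. So the tenancy is an Accredited Holding.
Under section 3: the tenancy was granted as a periodic tenancy? no; or the dwelling is not subject to a licensing requirement? yes; or the tenant shares living accommodation with the landlord? no. So the tenancy is a Permitted Lease.
Under section 6: Accredited Holding (section 11)? yes; or the rent includes payment for board? no; or Permitted Lease (section 3)? yes. So the tenancy is a Critical Lease.
Under section 5: not a Critical Lease (section 6)? no; and the dwelling is subject to a licensing requirement? no. So the tenancy is not a Scheduled Letting.
Under section 4: the landlord has served a valid prescribed-information notice? yes; or weekly rent: $1,100 ≥ $1,500? no. So the tenancy is a Restricted Holding.
Under section 10: the dwelling is the tenant's only or principal home? no; and the rent includes payment for board? no. So the tenancy is not a Licensed Arrangement.
Under section 9: Restricted Holding (section 4)? yes; or Licensed Arrangement (section 10)? no; or the deposit has not been protected in an approved scheme? no. So the tenancy is an Accredited Arrangement.
Under section 8: the landlord has served a valid prescribed-information notice? yes; and Accredited Arrangement (section 9)? yes. So the tenancy is a Class-C Arrangement.
Under section 12: Scheduled Letting (section 5)? no; or Class-C Arrangement (section 8)? yes. So the tenancy is a Tier VI Arrangement.

Yes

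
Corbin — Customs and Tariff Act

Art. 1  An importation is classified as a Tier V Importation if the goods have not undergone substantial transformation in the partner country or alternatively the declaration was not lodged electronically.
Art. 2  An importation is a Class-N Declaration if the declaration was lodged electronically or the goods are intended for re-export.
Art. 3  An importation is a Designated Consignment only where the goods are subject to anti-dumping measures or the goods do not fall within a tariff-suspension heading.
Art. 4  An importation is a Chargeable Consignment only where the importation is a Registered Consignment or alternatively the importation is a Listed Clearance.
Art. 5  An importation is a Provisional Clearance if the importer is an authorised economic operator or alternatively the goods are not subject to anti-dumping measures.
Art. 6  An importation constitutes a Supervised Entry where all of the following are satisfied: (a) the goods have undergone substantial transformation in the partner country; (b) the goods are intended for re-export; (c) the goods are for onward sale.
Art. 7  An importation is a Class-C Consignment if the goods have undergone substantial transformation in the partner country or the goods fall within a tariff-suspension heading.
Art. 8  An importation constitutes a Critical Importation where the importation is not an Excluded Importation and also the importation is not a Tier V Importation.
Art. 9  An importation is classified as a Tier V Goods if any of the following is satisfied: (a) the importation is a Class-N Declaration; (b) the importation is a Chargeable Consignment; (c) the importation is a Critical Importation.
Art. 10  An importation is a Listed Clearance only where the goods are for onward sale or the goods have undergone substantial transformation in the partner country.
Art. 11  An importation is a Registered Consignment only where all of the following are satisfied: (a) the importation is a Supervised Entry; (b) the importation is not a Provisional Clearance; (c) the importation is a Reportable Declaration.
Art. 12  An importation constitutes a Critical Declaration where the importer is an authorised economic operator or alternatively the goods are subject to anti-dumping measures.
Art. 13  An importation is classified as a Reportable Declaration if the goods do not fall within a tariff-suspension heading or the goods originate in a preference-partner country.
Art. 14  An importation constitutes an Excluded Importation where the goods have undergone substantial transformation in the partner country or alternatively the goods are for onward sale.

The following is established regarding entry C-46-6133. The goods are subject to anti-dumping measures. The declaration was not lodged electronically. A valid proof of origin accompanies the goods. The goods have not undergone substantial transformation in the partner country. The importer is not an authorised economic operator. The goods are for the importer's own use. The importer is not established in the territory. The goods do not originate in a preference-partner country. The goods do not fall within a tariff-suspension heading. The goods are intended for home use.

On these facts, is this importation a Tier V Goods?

No

article 2 — Class-N Declaration: [the declaration was lodged electronically? no] OR [the goods are intended for re-export? no] → not satisfied.
article 6 — Supervised Entry: [the goods have undergone substantial transformation in the partner country? no] AND [the goods are intended for re-export? no] AND [the goods are for onward sale? no] → not satisfied.
article 5 — Provisional Clearance: [the importer is an authorised economic operator? no] OR [the goods are not subject to anti-dumping measures? no] → not satisfied.
article 13 — Reportable Declaration: [the goods do not fall within a tariff-suspension heading? yes] OR [the goods originate in a preference-partner country? no] → satisfied.
article 11 — Registered Consignment: [Supervised Entry (article 6)? no] AND [not a Provisional Clearance (article 5)? yes] AND [Reportable Declaration (article 13)? yes] → not satisfied.
article 10 — Listed Clearance: [the goods are for onward sale? no] OR [the goods have undergone substantial transformation in the partner country? no] → not satisfied.
article 4 — Chargeable Consignment: [Registered Consignment (article 11)? no] OR [Listed Clearance (article 10)? no] → not satisfied.
article 14 — Excluded Importation: [the goods have undergone substantial transformation in the partner country? no] OR [the goods are for onward sale? no] → not satisfied.
article 1 — Tier V Importation: [the goods have not undergone substantial transformation in the partner country? yes] OR [the declaration was not lodged electronically? yes] → satisfied.
article 8 — Critical Importation: [not an Excluded Importation (article 14)? yes] AND [not a Tier V Importation (article 1)? no] → not satisfied.
article 9 — Tier V Goods: [Class-N Declaration (article 2)? no] OR [Chargeable Consignment (article 4)? no] OR [Critical Importation (article 8)? no] → not satisfied.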